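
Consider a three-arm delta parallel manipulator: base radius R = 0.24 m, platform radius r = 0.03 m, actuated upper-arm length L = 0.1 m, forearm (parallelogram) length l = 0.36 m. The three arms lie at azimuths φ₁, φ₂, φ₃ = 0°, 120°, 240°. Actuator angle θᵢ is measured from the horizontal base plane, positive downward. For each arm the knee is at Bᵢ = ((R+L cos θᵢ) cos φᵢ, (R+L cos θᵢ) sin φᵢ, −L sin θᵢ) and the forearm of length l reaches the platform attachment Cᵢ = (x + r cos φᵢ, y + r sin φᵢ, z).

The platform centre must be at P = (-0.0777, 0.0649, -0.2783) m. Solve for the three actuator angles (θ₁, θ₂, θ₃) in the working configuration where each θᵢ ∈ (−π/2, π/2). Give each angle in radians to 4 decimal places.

θ₁ = 1.3964, θ₂ = -0.0867, θ₃ = 0.9596

φ1=0.0° → target in arm frame (-0.0777, 0.0649)
  A=0.2877, B=-0.2783, C=(l²−L²−A²−y'²−z²)/(2L)=-0.2242
  γ=atan2(-0.2783,0.2877)=-0.7688;  ψ=arccos(-0.5600)=2.1652;  θ1=γ+ψ≈1.3964
φ2=120.0° → target in arm frame (0.0951, 0.0348)
  A=0.1149, B=-0.2783, C=(l²−L²−A²−y'²−z²)/(2L)=0.1386
  γ=atan2(-0.2783,0.1149)=-1.1791;  ψ=arccos(0.4604)=1.0924;  θ2=γ+ψ≈-0.0867
rotate P by −φ3: (-0.0174, -0.0997, -0.2783)
  A cos θ + B sin θ = C:  0.2274·cos θ + -0.2783·sin θ = -0.0974
  θ3 = atan2(B,A) + arccos(C/0.3594) = 0.9596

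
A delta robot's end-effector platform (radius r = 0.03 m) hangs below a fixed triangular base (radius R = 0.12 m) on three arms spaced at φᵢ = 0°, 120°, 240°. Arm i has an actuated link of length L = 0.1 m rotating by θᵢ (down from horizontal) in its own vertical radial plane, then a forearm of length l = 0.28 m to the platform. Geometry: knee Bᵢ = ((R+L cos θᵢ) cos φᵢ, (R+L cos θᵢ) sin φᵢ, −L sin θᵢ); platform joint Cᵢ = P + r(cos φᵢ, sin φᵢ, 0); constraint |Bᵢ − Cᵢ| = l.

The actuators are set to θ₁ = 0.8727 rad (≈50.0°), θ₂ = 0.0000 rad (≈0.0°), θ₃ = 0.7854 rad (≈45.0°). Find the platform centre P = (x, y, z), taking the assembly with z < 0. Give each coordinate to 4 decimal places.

(-0.0484, 0.0664, -0.2581)

O1 = (0.1543·cos0.0°, 0.1543·sin0.0°, -0.0766) = (0.1543, 0.0000, -0.0766)
O2 = (0.1900·cos120.0°, 0.1900·sin120.0°, 0.0000) = (-0.0950, 0.1645, 0.0000)
φ3=240.0°: virtual centre (-0.0804, -0.1392, -0.0707), radius l
eliminate P² terms by subtracting sphere 1 from 2 and 3
[-0.4986 0.3291 0.1532]·P = 0.0064;  [-0.4693 -0.2784 0.0118]·P = 0.0012
Cramer: x(z) = -0.0074+0.1587z;  y(z) = 0.0083-0.2252z
into |P−O₁|² = l²: 1.0759z² + 0.0982z + -0.0463 = 0;  Δ = 0.2090;  z = -0.2581 or 0.1668 → z<0 root = -0.2581
x = -0.0484, y = 0.0664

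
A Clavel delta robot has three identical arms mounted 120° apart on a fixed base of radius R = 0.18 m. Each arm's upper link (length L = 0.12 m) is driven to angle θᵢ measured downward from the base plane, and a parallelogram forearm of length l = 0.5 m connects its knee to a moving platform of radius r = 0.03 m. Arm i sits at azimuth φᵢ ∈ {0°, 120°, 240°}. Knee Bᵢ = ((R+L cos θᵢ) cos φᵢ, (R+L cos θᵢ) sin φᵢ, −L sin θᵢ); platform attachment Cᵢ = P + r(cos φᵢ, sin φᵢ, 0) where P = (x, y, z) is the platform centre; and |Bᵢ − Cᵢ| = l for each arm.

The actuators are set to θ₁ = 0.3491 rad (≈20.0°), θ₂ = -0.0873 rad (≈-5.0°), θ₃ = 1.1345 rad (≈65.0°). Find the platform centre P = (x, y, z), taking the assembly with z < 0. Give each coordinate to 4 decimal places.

φ1=0.0°: virtual centre (0.2628, 0.0000, -0.0410), radius l
φ2=120.0°: virtual centre (-0.1348, 0.2334, 0.0105), radius l
φ3=240.0°: virtual centre (-0.1004, -0.1738, -0.1088), radius l
|S₂|²−|S₁|² = 0.0020;  |S₃|²−|S₁|² = -0.0186
[-0.7951 0.4669 0.1030]·P = 0.0020;  [-0.7262 -0.3476 -0.1354]·P = -0.0186
det = 0.6154;  x = 0.0130+-0.0445z,  y = 0.0264+-0.2965z
quadratic in z: (1.0899)z²+(0.0887)z+(-0.1852)=0, √Δ=0.9030 → z ∈ {-0.4549, 0.3736}; z = -0.4549 (taking z<0)
x = 0.0332, y = 0.1613

(0.0332, 0.1613, -0.4549)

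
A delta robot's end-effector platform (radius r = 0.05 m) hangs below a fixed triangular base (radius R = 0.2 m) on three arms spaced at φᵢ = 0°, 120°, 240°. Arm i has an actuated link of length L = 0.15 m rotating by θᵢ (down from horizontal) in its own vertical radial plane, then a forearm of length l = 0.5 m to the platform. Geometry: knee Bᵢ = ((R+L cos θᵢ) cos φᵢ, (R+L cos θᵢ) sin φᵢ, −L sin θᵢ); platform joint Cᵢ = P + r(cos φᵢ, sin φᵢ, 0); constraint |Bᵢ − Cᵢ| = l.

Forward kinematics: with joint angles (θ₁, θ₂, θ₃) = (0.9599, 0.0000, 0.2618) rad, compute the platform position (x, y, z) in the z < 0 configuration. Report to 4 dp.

centre 1 = (0.2360·cos0.0°, 0.2360·sin0.0°, -0.1229) = (0.2360, 0.0000, -0.1229)
φ2=120.0°: virtual centre (-0.1500, 0.2598, 0.0000), radius l
arm 3 at φ=240.0°: ρ3 = 0.2949;  centre 3 = (-0.1474, -0.2554, -0.0388)
subtract pairs → two planes through P
plane₁₂: -0.7721x+0.5196y+0.2457z = 0.0192
Cramer: x(z) = -0.0239+0.2685z;  y(z) = 0.0014-0.0740z
into |P−centre ₁|² = l²: 1.0776z² + 0.1060z + -0.1673 = 0;  Δ = 0.7324;  z = -0.4463 or 0.3479 → z<0 root = -0.4463
x = -0.1437, y = 0.0344

(-0.1437, 0.0344, -0.4463)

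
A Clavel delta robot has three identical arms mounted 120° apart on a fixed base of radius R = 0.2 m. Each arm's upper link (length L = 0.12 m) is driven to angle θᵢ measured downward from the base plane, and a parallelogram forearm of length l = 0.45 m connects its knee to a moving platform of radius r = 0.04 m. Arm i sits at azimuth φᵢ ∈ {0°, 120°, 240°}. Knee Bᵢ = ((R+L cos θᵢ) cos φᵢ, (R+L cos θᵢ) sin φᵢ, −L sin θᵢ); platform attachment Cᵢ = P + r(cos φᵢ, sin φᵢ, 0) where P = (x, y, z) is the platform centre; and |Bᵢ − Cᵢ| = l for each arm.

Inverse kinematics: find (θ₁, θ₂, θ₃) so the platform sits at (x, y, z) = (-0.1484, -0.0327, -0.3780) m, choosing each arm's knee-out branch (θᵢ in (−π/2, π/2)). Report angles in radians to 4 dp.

rotate P by −φ1: (-0.1484, -0.0327, -0.3780)
  A cos θ + B sin θ = C:  0.3084·cos θ + -0.3780·sin θ = -0.2123
  γ=atan2(-0.3780,0.3084)=-0.8865;  ψ=arccos(-0.4353)=2.0211;  θ1=γ+ψ≈1.1347
arm 2 (φ=120.0°): x'=0.0459, y'=0.1449
  e−x'=0.1141;  (l²−L²−(e−x')²−y'²−z²)/2L = 0.0467
  √(A²+B²)=0.3949;  θ2 = -1.2776+1.4523 ≈ 0.1747
rotate P by −φ3: (0.1025, -0.1122, -0.3780)
  A=0.0575, B=-0.3780, C=(l²−L²−A²−y'²−z²)/(2L)=0.1222
  √(A²+B²)=0.3823;  θ3 = -1.4199+1.2455 ≈ -0.1744

θ₁ = 1.1347, θ₂ = 0.1747, θ₃ = -0.1744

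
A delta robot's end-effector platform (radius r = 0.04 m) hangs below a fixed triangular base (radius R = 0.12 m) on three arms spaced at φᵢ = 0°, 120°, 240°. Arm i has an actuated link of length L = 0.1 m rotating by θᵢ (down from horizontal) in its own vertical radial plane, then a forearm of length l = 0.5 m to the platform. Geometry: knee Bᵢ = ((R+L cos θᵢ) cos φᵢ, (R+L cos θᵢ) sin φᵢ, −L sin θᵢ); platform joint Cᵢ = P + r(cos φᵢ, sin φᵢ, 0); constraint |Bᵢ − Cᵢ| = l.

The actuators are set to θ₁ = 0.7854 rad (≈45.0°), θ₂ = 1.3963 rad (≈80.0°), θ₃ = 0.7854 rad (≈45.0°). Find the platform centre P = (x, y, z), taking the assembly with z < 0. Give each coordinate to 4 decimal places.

(0.0567, -0.0982, -0.5519)

arm 1 at φ=0.0°: (R−r)+L cos θ1 = 0.1507;  S1 = (0.1507, 0.0000, -0.0707)
S2 = (0.0974·cos120.0°, 0.0974·sin120.0°, -0.0985) = (-0.0487, 0.0843, -0.0985)
S3 = (0.1507·cos240.0°, 0.1507·sin240.0°, -0.0707) = (-0.0754, -0.1305, -0.0707)
|S₂|²−|S₁|² = -0.0085;  |S₃|²−|S₁|² = 0.0000
plane₁₂: -0.3988x+0.1686y+-0.0555z = -0.0085
Cramer: x(z) = 0.0124-0.0804z;  y(z) = -0.0214+0.1392z
into |P−S₁|² = l²: 1.0259z² + 0.1577z + -0.2254 = 0;  Δ = 0.9498;  z = -0.5519 or 0.3981 → z<0 root = -0.5519
x = 0.0567, y = -0.0982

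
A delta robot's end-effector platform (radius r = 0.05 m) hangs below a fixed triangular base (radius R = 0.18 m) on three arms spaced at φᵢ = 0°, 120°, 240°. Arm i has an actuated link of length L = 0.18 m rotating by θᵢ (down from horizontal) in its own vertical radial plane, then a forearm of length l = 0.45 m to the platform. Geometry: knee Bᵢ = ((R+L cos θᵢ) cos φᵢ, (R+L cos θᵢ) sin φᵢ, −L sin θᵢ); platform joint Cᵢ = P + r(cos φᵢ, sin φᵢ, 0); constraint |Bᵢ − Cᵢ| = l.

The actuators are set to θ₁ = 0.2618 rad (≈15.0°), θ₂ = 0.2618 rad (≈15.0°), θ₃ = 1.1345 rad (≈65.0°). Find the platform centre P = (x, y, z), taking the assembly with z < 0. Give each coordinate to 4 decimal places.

(0.0847, 0.1467, -0.4112)

S1 = (0.3039·cos0.0°, 0.3039·sin0.0°, -0.0466) = (0.3039, 0.0000, -0.0466)
arm 2 at φ=120.0°: (R−r)+L cos θ2 = 0.3039;  S2 = (-0.1519, 0.2632, -0.0466)
S3 = (0.2061·cos240.0°, 0.2061·sin240.0°, -0.1631) = (-0.1030, -0.1785, -0.1631)
subtract pairs → two planes through P
linear system: -0.9116x+0.5263y = 0.0000−0.0000z; -0.8138x+-0.3569y = -0.0254−-0.2331z
det = 0.7537;  x = 0.0178+-0.1628z,  y = 0.0308+-0.2819z
quadratic in z: (1.1060)z²+(0.1690)z+(-0.1175)=0, √Δ=0.7406 → z ∈ {-0.4112, 0.2584}; z = -0.4112 (taking z<0)
x = 0.0847, y = 0.1467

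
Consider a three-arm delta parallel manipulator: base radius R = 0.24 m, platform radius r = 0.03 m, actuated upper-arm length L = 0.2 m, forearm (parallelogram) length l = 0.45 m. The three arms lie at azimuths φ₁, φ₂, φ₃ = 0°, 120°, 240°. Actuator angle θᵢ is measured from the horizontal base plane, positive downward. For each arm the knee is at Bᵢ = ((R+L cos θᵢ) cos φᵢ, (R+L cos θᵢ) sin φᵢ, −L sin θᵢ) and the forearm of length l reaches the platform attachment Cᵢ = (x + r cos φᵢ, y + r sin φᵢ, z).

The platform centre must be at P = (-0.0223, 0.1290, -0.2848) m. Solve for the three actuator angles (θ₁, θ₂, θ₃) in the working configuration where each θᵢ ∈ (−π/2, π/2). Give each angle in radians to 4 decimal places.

θ₁ = 0.6108, θ₂ = -0.3495, θ₃ = 0.9601

rotate P by −φ1: (-0.0223, 0.1290, -0.2848)
  A cos θ + B sin θ = C:  0.2323·cos θ + -0.2848·sin θ = 0.0270
  θ1 = atan2(B,A) + arccos(C/0.3675) = 0.6108
φ2=120.0° → target in arm frame (0.1229, -0.0452)
  A cos θ + B sin θ = C:  0.0871·cos θ + -0.2848·sin θ = 0.1794
  √(A²+B²)=0.2978;  θ2 = -1.2739+0.9244 ≈ -0.3495
φ3=240.0° → target in arm frame (-0.1006, -0.0838)
  A=0.3106, B=-0.2848, C=(l²−L²−A²−y'²−z²)/(2L)=-0.0552
  γ=atan2(-0.2848,0.3106)=-0.7421;  ψ=arccos(-0.1310)=1.7022;  θ3=γ+ψ≈0.9601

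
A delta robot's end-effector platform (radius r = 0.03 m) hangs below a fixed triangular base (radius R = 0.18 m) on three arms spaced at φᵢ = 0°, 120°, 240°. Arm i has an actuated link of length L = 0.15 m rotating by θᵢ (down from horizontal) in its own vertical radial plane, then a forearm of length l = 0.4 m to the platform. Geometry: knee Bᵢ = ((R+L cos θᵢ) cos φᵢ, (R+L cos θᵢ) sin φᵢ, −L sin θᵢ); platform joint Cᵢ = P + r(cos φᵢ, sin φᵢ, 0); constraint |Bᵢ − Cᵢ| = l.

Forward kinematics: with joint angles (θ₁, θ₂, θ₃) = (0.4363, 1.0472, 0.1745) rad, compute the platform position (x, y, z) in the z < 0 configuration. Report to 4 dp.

arm 1 at φ=0.0°: e+L cos θ1 = 0.2859;  O1 = (0.2859, 0.0000, -0.0634)
O2 = (0.2250·cos120.0°, 0.2250·sin120.0°, -0.1299) = (-0.1125, 0.1949, -0.1299)
arm 3 at φ=240.0°: e+L cos θ3 = 0.2977;  O3 = (-0.1489, -0.2578, -0.0260)
eliminate P² terms by subtracting sphere 1 from 2 and 3
plane₁₂: -0.7969x+0.3897y+-0.1330z = -0.0183
Cramer: x(z) = 0.0107-0.0527z;  y(z) = -0.0250+0.2337z
quadratic in z: (1.0574)z²+(0.1441)z+(-0.0796)=0, √Δ=0.5979 → z ∈ {-0.3509, 0.2146}; z = -0.3509 (taking z<0)
x = 0.0292, y = -0.1069

(0.0292, -0.1069, -0.3509)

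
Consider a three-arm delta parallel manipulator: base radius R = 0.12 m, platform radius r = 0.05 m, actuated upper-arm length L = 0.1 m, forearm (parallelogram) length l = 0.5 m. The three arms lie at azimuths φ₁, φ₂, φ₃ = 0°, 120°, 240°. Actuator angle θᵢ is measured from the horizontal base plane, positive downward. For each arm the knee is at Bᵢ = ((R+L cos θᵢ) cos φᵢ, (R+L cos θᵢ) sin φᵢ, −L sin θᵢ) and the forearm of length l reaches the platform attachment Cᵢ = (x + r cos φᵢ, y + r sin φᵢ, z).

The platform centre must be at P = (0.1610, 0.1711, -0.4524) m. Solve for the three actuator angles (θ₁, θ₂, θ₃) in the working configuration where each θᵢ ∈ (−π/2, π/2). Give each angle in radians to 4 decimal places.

θ₁ = -0.1744, θ₂ = 0.1749, θ₃ = 1.1347

rotate P by −φ1: (0.1610, 0.1711, -0.4524)
  e−x'=-0.0910;  (l²−L²−(e−x')²−y'²−z²)/2L = -0.0111
  √(A²+B²)=0.4615;  θ1 = -1.7693+1.5949 ≈ -0.1744
rotate P by −φ2: (0.0677, -0.2250, -0.4524)
  A cos θ + B sin θ = C:  0.0023·cos θ + -0.4524·sin θ = -0.0764
  γ=atan2(-0.4524,0.0023)=-1.5657;  ψ=arccos(-0.1690)=1.7406;  θ2=γ+ψ≈0.1749
rotate P by −φ3: (-0.2287, 0.0539, -0.4524)
  A cos θ + B sin θ = C:  0.2987·cos θ + -0.4524·sin θ = -0.2839
  √(A²+B²)=0.5421;  θ3 = -0.9873+2.1220 ≈ 1.1347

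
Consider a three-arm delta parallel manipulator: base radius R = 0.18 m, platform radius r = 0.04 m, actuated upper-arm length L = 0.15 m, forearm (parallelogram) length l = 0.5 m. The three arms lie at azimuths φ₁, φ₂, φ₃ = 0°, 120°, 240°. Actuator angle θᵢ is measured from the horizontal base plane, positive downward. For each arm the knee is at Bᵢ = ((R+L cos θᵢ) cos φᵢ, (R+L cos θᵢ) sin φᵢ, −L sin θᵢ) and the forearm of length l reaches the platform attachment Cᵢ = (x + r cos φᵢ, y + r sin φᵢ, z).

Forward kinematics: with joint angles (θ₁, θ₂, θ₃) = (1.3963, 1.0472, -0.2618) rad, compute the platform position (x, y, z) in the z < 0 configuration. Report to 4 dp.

φ1=0.0°: virtual centre (0.1660, 0.0000, -0.1477), radius l
arm 2 at φ=120.0°: e+L cos θ2 = 0.2150;  centre 2 = (-0.1075, 0.1862, -0.1299)
centre 3 = (0.2849·cos240.0°, 0.2849·sin240.0°, 0.0388) = (-0.1424, -0.2467, 0.0388)
eliminate P² terms by subtracting sphere 1 from 2 and 3
plane₁₂: -0.5471x+0.3724y+0.0356z = 0.0137
Cramer: x(z) = -0.0383+0.3132z;  y(z) = -0.0195+0.3645z
into |P−centre ₁|² = l²: 1.2309z² + 0.1532z + -0.1860 = 0;  Δ = 0.9394;  z = -0.4559 or 0.3315 → z<0 root = -0.4559
x = -0.1811, y = -0.1857

(-0.1811, -0.1857, -0.4559)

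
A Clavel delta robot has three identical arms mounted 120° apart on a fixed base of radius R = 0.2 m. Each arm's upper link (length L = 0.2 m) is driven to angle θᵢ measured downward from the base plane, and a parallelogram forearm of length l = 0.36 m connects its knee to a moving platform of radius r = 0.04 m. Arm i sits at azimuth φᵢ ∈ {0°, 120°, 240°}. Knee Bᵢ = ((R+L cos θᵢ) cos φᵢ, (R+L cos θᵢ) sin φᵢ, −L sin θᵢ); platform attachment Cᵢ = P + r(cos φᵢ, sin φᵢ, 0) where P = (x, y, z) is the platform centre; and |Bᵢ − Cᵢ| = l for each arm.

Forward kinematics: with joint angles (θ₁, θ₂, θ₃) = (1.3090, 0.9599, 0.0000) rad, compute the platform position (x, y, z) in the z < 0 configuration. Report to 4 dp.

φ1=0.0°: virtual centre (0.2118, 0.0000, -0.1932), radius l
arm 2 at φ=120.0°: (R−r)+L cos θ2 = 0.2747;  S2 = (-0.1374, 0.2379, -0.1638)
S3 = (0.3600·cos240.0°, 0.3600·sin240.0°, 0.0000) = (-0.1800, -0.3118, 0.0000)
|S₂|²−|S₁|² = 0.0201;  |S₃|²−|S₁|² = 0.0474
linear system: -0.6982x+0.4758y = 0.0201−0.0587z; -0.7835x+-0.6235y = 0.0474−0.3864z
Cramer: x(z) = -0.0435+0.2728z;  y(z) = -0.0215+0.2769z
quadratic in z: (1.1511)z²+(0.2352)z+(-0.0267)=0, √Δ=0.4221 → z ∈ {-0.2855, 0.0812}; z = -0.2855 (taking z<0)
x = -0.1214, y = -0.1005

(-0.1214, -0.1005, -0.2855)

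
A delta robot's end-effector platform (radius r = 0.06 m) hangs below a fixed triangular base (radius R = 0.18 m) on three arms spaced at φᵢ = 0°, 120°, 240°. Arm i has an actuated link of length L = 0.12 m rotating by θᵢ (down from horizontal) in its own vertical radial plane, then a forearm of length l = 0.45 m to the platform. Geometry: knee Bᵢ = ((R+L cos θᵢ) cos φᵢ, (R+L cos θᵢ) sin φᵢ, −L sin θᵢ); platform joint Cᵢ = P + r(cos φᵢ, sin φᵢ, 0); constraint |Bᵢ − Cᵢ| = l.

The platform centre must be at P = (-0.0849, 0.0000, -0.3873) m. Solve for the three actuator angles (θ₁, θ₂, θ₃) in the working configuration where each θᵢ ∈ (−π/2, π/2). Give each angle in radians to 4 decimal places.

arm 1 (φ=0.0°): x'=-0.0849, y'=0.0000
  A=0.2049, B=-0.3873, C=(l²−L²−A²−y'²−z²)/(2L)=-0.0162
  √(A²+B²)=0.4382;  θ1 = -1.0842+1.6078 ≈ 0.5236
φ2=120.0° → target in arm frame (0.0424, 0.0735)
  A=0.0776, B=-0.3873, C=(l²−L²−A²−y'²−z²)/(2L)=0.1112
  γ=atan2(-0.3873,0.0776)=-1.3732;  ψ=arccos(0.2814)=1.2855;  θ2=γ+ψ≈-0.0877
arm 3 (φ=240.0°): x'=0.0425, y'=-0.0735
  A=0.0775, B=-0.3873, C=(l²−L²−A²−y'²−z²)/(2L)=0.1112
  γ=atan2(-0.3873,0.0775)=-1.3732;  ψ=arccos(0.2814)=1.2855;  θ3=γ+ψ≈-0.0877

θ₁ = 0.5236, θ₂ = -0.0877, θ₃ = -0.0877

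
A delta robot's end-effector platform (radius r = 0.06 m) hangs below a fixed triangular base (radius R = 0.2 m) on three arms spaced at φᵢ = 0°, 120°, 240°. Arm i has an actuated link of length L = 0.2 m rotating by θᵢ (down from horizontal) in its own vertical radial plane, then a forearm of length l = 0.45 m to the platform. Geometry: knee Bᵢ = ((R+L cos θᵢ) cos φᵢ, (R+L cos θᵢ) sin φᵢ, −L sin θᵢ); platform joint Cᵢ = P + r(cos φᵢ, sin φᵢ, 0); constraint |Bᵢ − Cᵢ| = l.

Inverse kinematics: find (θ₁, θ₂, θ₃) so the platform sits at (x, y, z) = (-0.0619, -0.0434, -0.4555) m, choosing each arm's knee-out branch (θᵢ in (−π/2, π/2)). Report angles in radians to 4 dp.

arm 1 (φ=0.0°): x'=-0.0619, y'=-0.0434
  e−x'=0.2019;  (l²−L²−(e−x')²−y'²−z²)/2L = -0.2191
  γ=atan2(-0.4555,0.2019)=-1.1536;  ψ=arccos(-0.4397)=2.0260;  θ1=γ+ψ≈0.8725
rotate P by −φ2: (-0.0066, 0.0753, -0.4555)
  e−x'=0.1466;  (l²−L²−(e−x')²−y'²−z²)/2L = -0.1804
  γ=atan2(-0.4555,0.1466)=-1.2594;  ψ=arccos(-0.3770)=1.9573;  θ2=γ+ψ≈0.6980
arm 3 (φ=240.0°): x'=0.0685, y'=-0.0319
  A cos θ + B sin θ = C:  0.0715·cos θ + -0.4555·sin θ = -0.1278
  θ3 = atan2(B,A) + arccos(C/0.4611) = 0.4364

θ₁ = 0.8725, θ₂ = 0.6980, θ₃ = 0.4364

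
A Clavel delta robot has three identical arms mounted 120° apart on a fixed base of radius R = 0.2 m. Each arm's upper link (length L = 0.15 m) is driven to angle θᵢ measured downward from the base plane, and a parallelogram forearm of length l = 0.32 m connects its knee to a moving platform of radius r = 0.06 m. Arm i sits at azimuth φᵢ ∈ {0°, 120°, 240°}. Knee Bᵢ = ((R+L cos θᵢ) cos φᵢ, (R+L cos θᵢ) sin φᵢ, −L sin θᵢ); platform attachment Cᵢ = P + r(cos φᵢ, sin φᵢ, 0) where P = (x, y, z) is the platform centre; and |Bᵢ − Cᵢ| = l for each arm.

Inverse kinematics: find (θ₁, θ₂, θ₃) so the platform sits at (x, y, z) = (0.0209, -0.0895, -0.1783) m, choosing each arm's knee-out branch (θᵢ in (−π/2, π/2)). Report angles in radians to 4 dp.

θ₁ = 0.1743, θ₂ = 0.9597, θ₃ = -0.3486

φ1=0.0° → target in arm frame (0.0209, -0.0895)
  A cos θ + B sin θ = C:  0.1191·cos θ + -0.1783·sin θ = 0.0864
  θ1 = atan2(B,A) + arccos(C/0.2144) = 0.1743
φ2=120.0° → target in arm frame (-0.0880, 0.0267)
  A=0.2280, B=-0.1783, C=(l²−L²−A²−y'²−z²)/(2L)=-0.0152
  γ=atan2(-0.1783,0.2280)=-0.6638;  ψ=arccos(-0.0526)=1.6234;  θ2=γ+ψ≈0.9597
φ3=240.0° → target in arm frame (0.0671, 0.0628)
  A cos θ + B sin θ = C:  0.0729·cos θ + -0.1783·sin θ = 0.1295
  θ3 = atan2(B,A) + arccos(C/0.1926) = -0.3486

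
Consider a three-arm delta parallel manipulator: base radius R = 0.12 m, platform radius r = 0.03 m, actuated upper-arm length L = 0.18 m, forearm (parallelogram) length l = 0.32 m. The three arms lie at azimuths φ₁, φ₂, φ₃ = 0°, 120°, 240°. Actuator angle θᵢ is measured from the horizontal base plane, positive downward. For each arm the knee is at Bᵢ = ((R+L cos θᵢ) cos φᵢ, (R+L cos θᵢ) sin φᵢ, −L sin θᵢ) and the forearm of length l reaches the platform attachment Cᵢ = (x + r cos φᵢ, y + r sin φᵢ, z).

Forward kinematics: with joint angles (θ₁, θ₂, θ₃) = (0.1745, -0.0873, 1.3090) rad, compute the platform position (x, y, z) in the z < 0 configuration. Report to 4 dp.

arm 1 at φ=0.0°: e+L cos θ1 = 0.2673;  centre 1 = (0.2673, 0.0000, -0.0313)
φ2=120.0°: virtual centre (-0.1347, 0.2332, 0.0157), radius l
arm 3 at φ=240.0°: e+L cos θ3 = 0.1366;  centre 3 = (-0.0683, -0.1183, -0.1739)
eliminate P² terms by subtracting sphere 1 from 2 and 3
plane₁₂: -0.8038x+0.4665y+0.0939z = 0.0004
Cramer: x(z) = 0.0216-0.2203z;  y(z) = 0.0381-0.5808z
sphere 1 gives Az²+Bz+C=0 with A=1.3859, B=0.1265, C=-0.0396;  B²−4AC=0.2357;  roots -0.2208, 0.1295;  negative root z = -0.2208
x = 0.0703, y = 0.1663

(0.0703, 0.1663, -0.2208)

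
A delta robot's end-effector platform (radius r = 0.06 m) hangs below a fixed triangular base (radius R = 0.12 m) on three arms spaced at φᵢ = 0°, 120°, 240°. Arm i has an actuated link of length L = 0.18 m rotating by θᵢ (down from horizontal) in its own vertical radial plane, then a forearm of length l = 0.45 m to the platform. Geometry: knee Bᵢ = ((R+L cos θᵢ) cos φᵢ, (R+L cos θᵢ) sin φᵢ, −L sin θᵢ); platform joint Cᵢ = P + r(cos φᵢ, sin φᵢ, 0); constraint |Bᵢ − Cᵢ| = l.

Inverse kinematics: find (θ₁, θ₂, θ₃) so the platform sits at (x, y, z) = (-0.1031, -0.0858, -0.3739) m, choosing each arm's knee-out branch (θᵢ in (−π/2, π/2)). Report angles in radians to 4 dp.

φ1=0.0° → target in arm frame (-0.1031, -0.0858)
  A cos θ + B sin θ = C:  0.1631·cos θ + -0.3739·sin θ = -0.0102
  θ1 = atan2(B,A) + arccos(C/0.4079) = 0.4363
rotate P by −φ2: (-0.0228, 0.1322, -0.3739)
  A cos θ + B sin θ = C:  0.0828·cos θ + -0.3739·sin θ = 0.0166
  √(A²+B²)=0.3829;  θ2 = -1.3530+1.5274 ≈ 0.1744
rotate P by −φ3: (0.1259, -0.0464, -0.3739)
  e−x'=-0.0659;  (l²−L²−(e−x')²−y'²−z²)/2L = 0.0661
  θ3 = atan2(B,A) + arccos(C/0.3797) = -0.3494

θ₁ = 0.4363, θ₂ = 0.1744, θ₃ = -0.3494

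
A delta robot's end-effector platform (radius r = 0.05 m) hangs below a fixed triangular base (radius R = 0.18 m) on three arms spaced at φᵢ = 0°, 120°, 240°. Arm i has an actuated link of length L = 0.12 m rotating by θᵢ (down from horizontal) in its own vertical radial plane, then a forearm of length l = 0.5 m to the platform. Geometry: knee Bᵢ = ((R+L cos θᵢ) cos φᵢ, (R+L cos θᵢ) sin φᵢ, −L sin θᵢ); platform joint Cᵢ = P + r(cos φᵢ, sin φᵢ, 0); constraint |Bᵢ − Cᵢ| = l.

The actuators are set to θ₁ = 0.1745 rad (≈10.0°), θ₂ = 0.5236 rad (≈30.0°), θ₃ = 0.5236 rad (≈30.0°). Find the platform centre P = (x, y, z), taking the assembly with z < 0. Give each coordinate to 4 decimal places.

(0.0569, 0.0000, -0.4828)

arm 1 at φ=0.0°: (R−r)+L cos θ1 = 0.2482;  centre 1 = (0.2482, 0.0000, -0.0208)
φ2=120.0°: virtual centre (-0.1170, 0.2026, -0.0600), radius l
centre 3 = (0.2339·cos240.0°, 0.2339·sin240.0°, -0.0600) = (-0.1170, -0.2026, -0.0600)
|centre ₂|²−|centre ₁|² = -0.0037;  |centre ₃|²−|centre ₁|² = -0.0037
plane₁₂: -0.7303x+0.4052y+-0.0783z = -0.0037
Cramer: x(z) = 0.0051-0.1073z;  y(z) = 0.0000+0.0000z
into |P−centre ₁|² = l²: 1.0115z² + 0.0938z + -0.1905 = 0;  Δ = 0.7794;  z = -0.4828 or 0.3900 → z<0 root = -0.4828
x = 0.0569, y = 0.0000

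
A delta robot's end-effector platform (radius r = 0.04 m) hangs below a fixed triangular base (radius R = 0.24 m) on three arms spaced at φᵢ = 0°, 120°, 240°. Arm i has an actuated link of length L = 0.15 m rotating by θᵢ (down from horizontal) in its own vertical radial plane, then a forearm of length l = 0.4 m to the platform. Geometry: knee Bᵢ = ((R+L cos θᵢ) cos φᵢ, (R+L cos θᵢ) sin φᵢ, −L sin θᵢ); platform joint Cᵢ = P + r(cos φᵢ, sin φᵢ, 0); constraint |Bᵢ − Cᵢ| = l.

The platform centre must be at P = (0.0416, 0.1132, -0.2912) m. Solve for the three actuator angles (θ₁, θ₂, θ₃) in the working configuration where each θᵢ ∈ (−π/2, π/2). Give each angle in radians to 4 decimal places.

rotate P by −φ1: (0.0416, 0.1132, -0.2912)
  A cos θ + B sin θ = C:  0.1584·cos θ + -0.2912·sin θ = 0.0493
  √(A²+B²)=0.3315;  θ1 = -1.0726+1.4214 ≈ 0.3488
arm 2 (φ=120.0°): x'=0.0772, y'=-0.0926
  A cos θ + B sin θ = C:  0.1228·cos θ + -0.2912·sin θ = 0.0968
  θ2 = atan2(B,A) + arccos(C/0.3160) = 0.0875
φ3=240.0° → target in arm frame (-0.1188, -0.0206)
  e−x'=0.3188;  (l²−L²−(e−x')²−y'²−z²)/2L = -0.1646
  θ3 = atan2(B,A) + arccos(C/0.4318) = 1.2217

θ₁ = 0.3488, θ₂ = 0.0875, θ₃ = 1.2217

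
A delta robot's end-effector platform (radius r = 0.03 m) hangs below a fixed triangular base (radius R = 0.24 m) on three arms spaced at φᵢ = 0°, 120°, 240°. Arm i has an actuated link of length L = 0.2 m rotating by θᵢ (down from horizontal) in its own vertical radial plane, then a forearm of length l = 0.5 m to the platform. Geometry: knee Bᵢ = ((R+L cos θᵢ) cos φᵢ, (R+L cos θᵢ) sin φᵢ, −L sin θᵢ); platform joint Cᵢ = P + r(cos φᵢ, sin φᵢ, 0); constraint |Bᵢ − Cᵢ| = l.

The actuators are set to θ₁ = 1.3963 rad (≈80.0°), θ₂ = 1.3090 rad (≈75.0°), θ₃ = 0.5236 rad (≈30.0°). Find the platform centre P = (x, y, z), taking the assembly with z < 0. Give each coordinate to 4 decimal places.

φ1=0.0°: virtual centre (0.2447, 0.0000, -0.1970), radius l
S2 = (0.2618·cos120.0°, 0.2618·sin120.0°, -0.1932) = (-0.1309, 0.2267, -0.1932)
S3 = (0.3832·cos240.0°, 0.3832·sin240.0°, -0.1000) = (-0.1916, -0.3319, -0.1000)
eliminate P² terms by subtracting sphere 1 from 2 and 3
plane₁₂: -0.7512x+0.4534y+0.0076z = 0.0072
det = 0.8942;  x = -0.0348+0.1039z,  y = -0.0419+0.1555z
quadratic in z: (1.0350)z²+(0.3228)z+(-0.1313)=0, √Δ=0.8049 → z ∈ {-0.5448, 0.2329}; z = -0.5448 (taking z<0)
x = -0.0914, y = -0.1266

(-0.0914, -0.1266, -0.5448)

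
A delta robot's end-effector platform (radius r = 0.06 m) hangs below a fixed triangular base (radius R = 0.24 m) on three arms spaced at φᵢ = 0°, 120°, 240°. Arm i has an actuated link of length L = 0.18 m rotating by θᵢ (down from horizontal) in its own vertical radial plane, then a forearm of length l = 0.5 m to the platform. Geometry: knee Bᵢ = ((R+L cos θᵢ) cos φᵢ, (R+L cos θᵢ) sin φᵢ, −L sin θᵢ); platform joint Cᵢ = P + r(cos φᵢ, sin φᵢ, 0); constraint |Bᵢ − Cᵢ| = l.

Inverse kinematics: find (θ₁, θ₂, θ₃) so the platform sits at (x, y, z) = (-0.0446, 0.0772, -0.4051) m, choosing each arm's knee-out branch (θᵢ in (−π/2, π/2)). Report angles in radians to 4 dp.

θ₁ = 0.5237, θ₂ = -0.0869, θ₃ = 0.5235

arm 1 (φ=0.0°): x'=-0.0446, y'=0.0772
  A=0.2246, B=-0.4051, C=(l²−L²−A²−y'²−z²)/(2L)=-0.0081
  √(A²+B²)=0.4632;  θ1 = -1.0646+1.5883 ≈ 0.5237
rotate P by −φ2: (0.0892, 0.0000, -0.4051)
  A cos θ + B sin θ = C:  0.0908·cos θ + -0.4051·sin θ = 0.1257
  √(A²+B²)=0.4152;  θ2 = -1.3502+1.2633 ≈ -0.0869
rotate P by −φ3: (-0.0446, -0.0772, -0.4051)
  A cos θ + B sin θ = C:  0.2246·cos θ + -0.4051·sin θ = -0.0080
  θ3 = atan2(B,A) + arccos(C/0.4632) = 0.5235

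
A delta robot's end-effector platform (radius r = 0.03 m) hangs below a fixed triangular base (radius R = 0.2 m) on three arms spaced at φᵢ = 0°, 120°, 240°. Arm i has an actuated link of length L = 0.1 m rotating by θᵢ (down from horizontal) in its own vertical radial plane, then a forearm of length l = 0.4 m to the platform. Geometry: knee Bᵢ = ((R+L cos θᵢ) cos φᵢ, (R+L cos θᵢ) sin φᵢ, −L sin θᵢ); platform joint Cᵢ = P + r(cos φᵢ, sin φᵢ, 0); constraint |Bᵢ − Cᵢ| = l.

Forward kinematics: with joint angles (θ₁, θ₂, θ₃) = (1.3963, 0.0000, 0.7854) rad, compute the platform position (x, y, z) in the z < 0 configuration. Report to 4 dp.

(-0.1065, 0.0656, -0.3618)

S1 = (0.1874·cos0.0°, 0.1874·sin0.0°, -0.0985) = (0.1874, 0.0000, -0.0985)
arm 2 at φ=120.0°: (R−r)+L cos θ2 = 0.2700;  S2 = (-0.1350, 0.2338, 0.0000)
φ3=240.0°: virtual centre (-0.1204, -0.2085, -0.0707), radius l
subtract pairs → two planes through P
[-0.6447 0.4677 0.1970]·P = 0.0281;  [-0.6154 -0.4169 0.0555]·P = 0.0181
Cramer: x(z) = -0.0363+0.1942z;  y(z) = 0.0101-0.1534z
sphere 1 gives Az²+Bz+C=0 with A=1.0613, B=0.1070, C=-0.1002;  B²−4AC=0.4367;  roots -0.3618, 0.2609;  negative root z = -0.3618
x = -0.1065, y = 0.0656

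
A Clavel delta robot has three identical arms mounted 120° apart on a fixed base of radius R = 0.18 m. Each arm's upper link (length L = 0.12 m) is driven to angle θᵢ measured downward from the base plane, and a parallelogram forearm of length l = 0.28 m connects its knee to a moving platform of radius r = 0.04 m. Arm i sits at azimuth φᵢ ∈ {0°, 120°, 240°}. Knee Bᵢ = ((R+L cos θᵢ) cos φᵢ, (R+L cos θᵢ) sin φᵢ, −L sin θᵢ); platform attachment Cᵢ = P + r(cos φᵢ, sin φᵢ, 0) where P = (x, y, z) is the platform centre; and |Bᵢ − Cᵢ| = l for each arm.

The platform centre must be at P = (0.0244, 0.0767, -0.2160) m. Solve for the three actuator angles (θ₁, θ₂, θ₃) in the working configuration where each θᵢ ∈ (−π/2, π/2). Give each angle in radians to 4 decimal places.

φ1=0.0° → target in arm frame (0.0244, 0.0767)
  A cos θ + B sin θ = C:  0.1156·cos θ + -0.2160·sin θ = -0.0079
  γ=atan2(-0.2160,0.1156)=-1.0794;  ψ=arccos(-0.0324)=1.6032;  θ1=γ+ψ≈0.5238
arm 2 (φ=120.0°): x'=0.0542, y'=-0.0595
  A=0.0858, B=-0.2160, C=(l²−L²−A²−y'²−z²)/(2L)=0.0269
  θ2 = atan2(B,A) + arccos(C/0.2324) = 0.2621
arm 3 (φ=240.0°): x'=-0.0786, y'=-0.0172
  e−x'=0.2186;  (l²−L²−(e−x')²−y'²−z²)/2L = -0.1281
  θ3 = atan2(B,A) + arccos(C/0.3073) = 1.2214

θ₁ = 0.5238, θ₂ = 0.2621, θ₃ = 1.2214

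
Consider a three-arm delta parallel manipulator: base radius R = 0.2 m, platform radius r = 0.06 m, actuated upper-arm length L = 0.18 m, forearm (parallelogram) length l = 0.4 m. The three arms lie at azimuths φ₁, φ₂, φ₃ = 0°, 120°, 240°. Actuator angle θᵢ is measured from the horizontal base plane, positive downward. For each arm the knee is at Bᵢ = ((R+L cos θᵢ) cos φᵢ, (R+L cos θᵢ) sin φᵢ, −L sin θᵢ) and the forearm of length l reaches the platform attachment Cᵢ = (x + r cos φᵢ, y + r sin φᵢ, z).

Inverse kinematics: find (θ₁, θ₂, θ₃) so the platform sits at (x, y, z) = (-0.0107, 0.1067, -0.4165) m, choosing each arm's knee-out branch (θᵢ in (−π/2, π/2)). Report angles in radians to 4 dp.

arm 1 (φ=0.0°): x'=-0.0107, y'=0.1067
  e−x'=0.1507;  (l²−L²−(e−x')²−y'²−z²)/2L = -0.2221
  √(A²+B²)=0.4429;  θ1 = -1.2236+2.0961 ≈ 0.8725
φ2=120.0° → target in arm frame (0.0978, -0.0441)
  e−x'=0.0422;  (l²−L²−(e−x')²−y'²−z²)/2L = -0.1378
  γ=atan2(-0.4165,0.0422)=-1.4697;  ψ=arccos(-0.3291)=1.9062;  θ2=γ+ψ≈0.4364
arm 3 (φ=240.0°): x'=-0.0871, y'=-0.0626
  A cos θ + B sin θ = C:  0.2271·cos θ + -0.4165·sin θ = -0.2815
  γ=atan2(-0.4165,0.2271)=-1.0717;  ψ=arccos(-0.5935)=2.2061;  θ3=γ+ψ≈1.1345

θ₁ = 0.8725, θ₂ = 0.4364, θ₃ = 1.1345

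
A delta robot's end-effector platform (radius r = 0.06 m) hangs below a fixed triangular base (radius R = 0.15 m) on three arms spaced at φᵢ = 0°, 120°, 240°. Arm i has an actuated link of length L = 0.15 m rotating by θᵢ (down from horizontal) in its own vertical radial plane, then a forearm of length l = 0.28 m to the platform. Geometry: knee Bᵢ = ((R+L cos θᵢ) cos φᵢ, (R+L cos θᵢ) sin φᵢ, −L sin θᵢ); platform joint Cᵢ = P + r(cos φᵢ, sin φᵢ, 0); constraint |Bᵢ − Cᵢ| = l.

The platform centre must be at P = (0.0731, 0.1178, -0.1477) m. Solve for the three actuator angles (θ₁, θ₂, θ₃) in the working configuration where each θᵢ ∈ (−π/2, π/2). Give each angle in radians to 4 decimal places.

θ₁ = -0.3491, θ₂ = -0.2611, θ₃ = 1.2216

rotate P by −φ1: (0.0731, 0.1178, -0.1477)
  e−x'=0.0169;  (l²−L²−(e−x')²−y'²−z²)/2L = 0.0664
  √(A²+B²)=0.1487;  θ1 = -1.4569+1.1077 ≈ -0.3491
arm 2 (φ=120.0°): x'=0.0655, y'=-0.1222
  A=0.0245, B=-0.1477, C=(l²−L²−A²−y'²−z²)/(2L)=0.0618
  γ=atan2(-0.1477,0.0245)=-1.4062;  ψ=arccos(0.4129)=1.1451;  θ2=γ+ψ≈-0.2611
φ3=240.0° → target in arm frame (-0.1386, 0.0044)
  A cos θ + B sin θ = C:  0.2286·cos θ + -0.1477·sin θ = -0.0606
  θ3 = atan2(B,A) + arccos(C/0.2721) = 1.2216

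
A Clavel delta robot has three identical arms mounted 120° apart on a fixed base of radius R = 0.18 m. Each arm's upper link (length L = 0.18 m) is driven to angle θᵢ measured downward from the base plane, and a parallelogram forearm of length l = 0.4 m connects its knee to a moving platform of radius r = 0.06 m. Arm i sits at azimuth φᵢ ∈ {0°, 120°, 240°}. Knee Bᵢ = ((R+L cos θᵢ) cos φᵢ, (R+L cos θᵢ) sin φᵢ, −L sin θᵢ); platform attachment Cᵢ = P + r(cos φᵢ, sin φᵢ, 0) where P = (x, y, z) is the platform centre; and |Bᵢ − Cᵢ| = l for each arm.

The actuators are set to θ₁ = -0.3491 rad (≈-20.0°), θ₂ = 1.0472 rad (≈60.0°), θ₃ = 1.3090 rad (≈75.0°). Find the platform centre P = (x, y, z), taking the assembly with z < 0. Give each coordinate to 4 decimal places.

(0.2295, 0.0495, -0.3308)

S1 = (0.2891·cos0.0°, 0.2891·sin0.0°, 0.0616) = (0.2891, 0.0000, 0.0616)
arm 2 at φ=120.0°: e+L cos θ2 = 0.2100;  S2 = (-0.1050, 0.1819, -0.1559)
S3 = (0.1666·cos240.0°, 0.1666·sin240.0°, -0.1739) = (-0.0833, -0.1443, -0.1739)
|S₂|²−|S₁|² = -0.0190;  |S₃|²−|S₁|² = -0.0294
plane₁₂: -0.7883x+0.3637y+-0.4349z = -0.0190
det = 0.4984;  x = 0.0325+-0.5954z,  y = 0.0181+-0.0948z
quadratic in z: (1.3635)z²+(0.1791)z+(-0.0900)=0, √Δ=0.7231 → z ∈ {-0.3308, 0.1995}; z = -0.3308 (taking z<0)
x = 0.2295, y = 0.0495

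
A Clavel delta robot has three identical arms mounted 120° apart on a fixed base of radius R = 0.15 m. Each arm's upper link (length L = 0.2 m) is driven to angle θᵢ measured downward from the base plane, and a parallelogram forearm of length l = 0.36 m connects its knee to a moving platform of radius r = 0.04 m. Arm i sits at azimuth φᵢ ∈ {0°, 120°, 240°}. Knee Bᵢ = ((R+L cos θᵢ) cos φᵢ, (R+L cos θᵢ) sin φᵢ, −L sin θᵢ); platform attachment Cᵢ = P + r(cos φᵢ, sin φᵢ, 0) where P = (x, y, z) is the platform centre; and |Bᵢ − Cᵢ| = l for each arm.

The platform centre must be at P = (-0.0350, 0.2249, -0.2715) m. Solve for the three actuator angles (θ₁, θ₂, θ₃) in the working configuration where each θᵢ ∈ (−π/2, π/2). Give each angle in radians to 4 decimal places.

φ1=0.0° → target in arm frame (-0.0350, 0.2249)
  A cos θ + B sin θ = C:  0.1450·cos θ + -0.2715·sin θ = -0.1393
  γ=atan2(-0.2715,0.1450)=-1.0803;  ψ=arccos(-0.4526)=2.0404;  θ1=γ+ψ≈0.9602
arm 2 (φ=120.0°): x'=0.2123, y'=-0.0821
  e−x'=-0.1023;  (l²−L²−(e−x')²−y'²−z²)/2L = -0.0033
  θ2 = atan2(B,A) + arccos(C/0.2901) = -0.3489
arm 3 (φ=240.0°): x'=-0.1773, y'=-0.1428
  e−x'=0.2873;  (l²−L²−(e−x')²−y'²−z²)/2L = -0.2175
  √(A²+B²)=0.3953;  θ3 = -0.7572+2.1536 ≈ 1.3964

θ₁ = 0.9602, θ₂ = -0.3489, θ₃ = 1.3964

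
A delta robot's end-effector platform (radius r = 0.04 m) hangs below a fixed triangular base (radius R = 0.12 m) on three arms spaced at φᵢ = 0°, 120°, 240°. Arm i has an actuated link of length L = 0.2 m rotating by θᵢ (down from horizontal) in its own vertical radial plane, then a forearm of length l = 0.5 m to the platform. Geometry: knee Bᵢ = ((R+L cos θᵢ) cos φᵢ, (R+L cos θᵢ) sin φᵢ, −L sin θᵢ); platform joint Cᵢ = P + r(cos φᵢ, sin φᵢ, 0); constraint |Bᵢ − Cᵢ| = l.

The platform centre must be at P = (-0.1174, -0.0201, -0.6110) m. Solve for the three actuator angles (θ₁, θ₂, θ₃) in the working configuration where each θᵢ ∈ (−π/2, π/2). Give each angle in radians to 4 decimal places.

θ₁ = 1.2220, θ₂ = 0.8729, θ₃ = 0.7855

arm 1 (φ=0.0°): x'=-0.1174, y'=-0.0201
  A=0.1974, B=-0.6110, C=(l²−L²−A²−y'²−z²)/(2L)=-0.5067
  γ=atan2(-0.6110,0.1974)=-1.2583;  ψ=arccos(-0.7892)=2.4803;  θ1=γ+ψ≈1.2220
arm 2 (φ=120.0°): x'=0.0413, y'=0.1117
  e−x'=0.0387;  (l²−L²−(e−x')²−y'²−z²)/2L = -0.4433
  γ=atan2(-0.6110,0.0387)=-1.5075;  ψ=arccos(-0.7240)=2.3804;  θ2=γ+ψ≈0.8729
rotate P by −φ3: (0.0761, -0.0916, -0.6110)
  e−x'=0.0039;  (l²−L²−(e−x')²−y'²−z²)/2L = -0.4293
  √(A²+B²)=0.6110;  θ3 = -1.5644+2.3499 ≈ 0.7855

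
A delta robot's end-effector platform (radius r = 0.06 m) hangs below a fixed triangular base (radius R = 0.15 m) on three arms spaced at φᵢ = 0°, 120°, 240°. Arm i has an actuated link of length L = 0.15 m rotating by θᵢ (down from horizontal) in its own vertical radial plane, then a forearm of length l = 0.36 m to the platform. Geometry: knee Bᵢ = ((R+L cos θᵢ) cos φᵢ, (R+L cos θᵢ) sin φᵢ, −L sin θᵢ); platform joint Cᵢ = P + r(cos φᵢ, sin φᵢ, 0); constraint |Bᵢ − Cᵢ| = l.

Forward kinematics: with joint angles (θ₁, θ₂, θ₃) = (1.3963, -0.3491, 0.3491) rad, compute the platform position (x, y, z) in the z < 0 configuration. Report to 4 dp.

φ1=0.0°: virtual centre (0.1160, 0.0000, -0.1477), radius l
arm 2 at φ=120.0°: (R−r)+L cos θ2 = 0.2310;  O2 = (-0.1155, 0.2000, 0.0513)
arm 3 at φ=240.0°: (R−r)+L cos θ3 = 0.2310;  O3 = (-0.1155, -0.2000, -0.0513)
subtract pairs → two planes through P
[-0.4630 0.4000 0.3981]·P = 0.0207;  [-0.4630 -0.4000 0.1928]·P = 0.0207
Cramer: x(z) = -0.0447+0.6381z;  y(z) = 0.0000-0.2565z
sphere 1 gives Az²+Bz+C=0 with A=1.4729, B=0.0904, C=-0.0819;  B²−4AC=0.4910;  roots -0.2685, 0.2072;  negative root z = -0.2685
x = -0.2160, y = 0.0689

(-0.2160, 0.0689, -0.2685)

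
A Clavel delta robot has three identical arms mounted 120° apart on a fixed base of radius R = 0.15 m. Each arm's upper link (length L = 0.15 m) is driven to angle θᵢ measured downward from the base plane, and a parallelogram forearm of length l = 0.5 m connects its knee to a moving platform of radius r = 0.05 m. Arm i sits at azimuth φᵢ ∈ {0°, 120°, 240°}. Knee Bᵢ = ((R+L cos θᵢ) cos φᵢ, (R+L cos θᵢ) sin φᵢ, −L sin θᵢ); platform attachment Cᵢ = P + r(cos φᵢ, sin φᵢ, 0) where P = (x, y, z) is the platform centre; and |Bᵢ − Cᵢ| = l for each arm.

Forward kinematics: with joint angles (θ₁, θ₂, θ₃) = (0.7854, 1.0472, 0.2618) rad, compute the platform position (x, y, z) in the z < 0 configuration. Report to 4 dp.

φ1=0.0°: virtual centre (0.2061, 0.0000, -0.1061), radius l
arm 2 at φ=120.0°: ρ2 = 0.1750;  centre 2 = (-0.0875, 0.1516, -0.1299)
centre 3 = (0.2449·cos240.0°, 0.2449·sin240.0°, -0.0388) = (-0.1224, -0.2121, -0.0388)
eliminate P² terms by subtracting sphere 1 from 2 and 3
linear system: -0.5871x+0.3031y = -0.0062−-0.0477z; -0.6570x+-0.4242y = 0.0078−0.1345z
Cramer: x(z) = 0.0006+0.0458z;  y(z) = -0.0193+0.2461z
into |P−centre ₁|² = l²: 1.0627z² + 0.1838z + -0.1962 = 0;  Δ = 0.8676;  z = -0.5248 or 0.3518 → z<0 root = -0.5248
x = -0.0234, y = -0.1484

(-0.0234, -0.1484, -0.5248)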